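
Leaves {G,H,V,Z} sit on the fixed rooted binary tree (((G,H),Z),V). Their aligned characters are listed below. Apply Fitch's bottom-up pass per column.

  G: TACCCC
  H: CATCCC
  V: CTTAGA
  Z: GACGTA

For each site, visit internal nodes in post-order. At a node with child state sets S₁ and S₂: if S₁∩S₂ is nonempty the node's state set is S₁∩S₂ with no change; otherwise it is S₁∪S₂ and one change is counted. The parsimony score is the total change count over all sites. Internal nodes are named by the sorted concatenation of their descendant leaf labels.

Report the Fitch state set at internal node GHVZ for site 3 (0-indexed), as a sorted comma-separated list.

GH@0: {T} ∪ {C} = {C,T} (union, +1)
GHZ@0: {C,T} ∪ {G} = {C,G,T} (union, +1)
GHVZ@0: {C,G,T} ∩ {C} = {C} (intersection, +0)
GH@1: {A} ∩ {A} = {A} (intersection, +0)
GHZ@1: {A} ∩ {A} = {A} (intersection, +0)
GHVZ@1: {A} ∪ {T} = {A,T} (union, +1)
GH@2: {C} ∪ {T} = {C,T} (union, +1)
GHZ@2: {C,T} ∩ {C} = {C} (intersection, +0)
GHVZ@2: {C} ∪ {T} = {C,T} (union, +1)
GH@3: {C} ∩ {C} = {C} (intersection, +0)
GHZ@3: {C} ∪ {G} = {C,G} (union, +1)
GHVZ@3: {C,G} ∪ {A} = {A,C,G} (union, +1)
GH@4: {C} ∩ {C} = {C} (intersection, +0)
GHZ@4: {C} ∪ {T} = {C,T} (union, +1)
GHVZ@4: {C,T} ∪ {G} = {C,G,T} (union, +1)
GH@5: {C} ∩ {C} = {C} (intersection, +0)
GHZ@5: {C} ∪ {A} = {A,C} (union, +1)
GHVZ@5: {A,C} ∩ {A} = {A} (intersection, +0)
per-site changes: [2, 1, 2, 2, 2, 1]; total = 10

A,C,G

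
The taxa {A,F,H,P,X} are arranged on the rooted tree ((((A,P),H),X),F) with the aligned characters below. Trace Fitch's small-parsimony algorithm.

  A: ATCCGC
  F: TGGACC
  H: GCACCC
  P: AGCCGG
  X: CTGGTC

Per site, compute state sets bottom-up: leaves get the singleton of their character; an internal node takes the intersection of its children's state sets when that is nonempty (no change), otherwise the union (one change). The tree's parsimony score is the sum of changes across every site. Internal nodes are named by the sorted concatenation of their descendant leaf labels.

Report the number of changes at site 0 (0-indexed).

3

AP@0: {A} ∩ {A} = {A} (intersection, +0)
AHP@0: {A} ∪ {G} = {A,G} (union, +1)
AHPX@0: {A,G} ∪ {C} = {A,C,G} (union, +1)
AFHPX@0: {A,C,G} ∪ {T} = {A,C,G,T} (union, +1)
AP@1: {T} ∪ {G} = {G,T} (union, +1)
AHP@1: {G,T} ∪ {C} = {C,G,T} (union, +1)
AHPX@1: {C,G,T} ∩ {T} = {T} (intersection, +0)
AFHPX@1: {T} ∪ {G} = {G,T} (union, +1)
AP@2: {C} ∩ {C} = {C} (intersection, +0)
AHP@2: {C} ∪ {A} = {A,C} (union, +1)
AHPX@2: {A,C} ∪ {G} = {A,C,G} (union, +1)
AFHPX@2: {A,C,G} ∩ {G} = {G} (intersection, +0)
AP@3: {C} ∩ {C} = {C} (intersection, +0)
AHP@3: {C} ∩ {C} = {C} (intersection, +0)
AHPX@3: {C} ∪ {G} = {C,G} (union, +1)
AFHPX@3: {C,G} ∪ {A} = {A,C,G} (union, +1)
AP@4: {G} ∩ {G} = {G} (intersection, +0)
AHP@4: {G} ∪ {C} = {C,G} (union, +1)
AHPX@4: {C,G} ∪ {T} = {C,G,T} (union, +1)
AFHPX@4: {C,G,T} ∩ {C} = {C} (intersection, +0)
AP@5: {C} ∪ {G} = {C,G} (union, +1)
AHP@5: {C,G} ∩ {C} = {C} (intersection, +0)
AHPX@5: {C} ∩ {C} = {C} (intersection, +0)
AFHPX@5: {C} ∩ {C} = {C} (intersection, +0)
per-site changes: [3, 3, 2, 2, 2, 1]; total = 13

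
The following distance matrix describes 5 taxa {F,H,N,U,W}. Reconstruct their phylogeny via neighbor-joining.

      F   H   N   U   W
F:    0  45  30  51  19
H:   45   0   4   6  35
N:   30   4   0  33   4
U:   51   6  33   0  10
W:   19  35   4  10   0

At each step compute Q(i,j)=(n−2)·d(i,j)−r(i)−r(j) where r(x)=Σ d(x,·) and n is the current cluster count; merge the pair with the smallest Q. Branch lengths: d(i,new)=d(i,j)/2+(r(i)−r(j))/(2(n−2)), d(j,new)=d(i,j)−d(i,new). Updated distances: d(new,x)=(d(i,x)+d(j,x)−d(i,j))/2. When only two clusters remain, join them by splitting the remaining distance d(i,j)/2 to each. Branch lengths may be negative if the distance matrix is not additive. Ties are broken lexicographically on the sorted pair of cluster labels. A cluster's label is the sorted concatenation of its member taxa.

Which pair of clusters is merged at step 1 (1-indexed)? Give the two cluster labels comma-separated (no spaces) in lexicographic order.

iteration 1: select H,U (d=6, Q=-172); attach at lengths (4/3, 14/3); label the merged cluster HU
  updated: d(F,HU)=45, d(HU,N)=31/2, d(HU,W)=39/2
iteration 2: select F,W (d=19, Q=-197/2); attach at lengths (179/8, -27/8); label the merged cluster FW
  updated: d(FW,HU)=91/4, d(FW,N)=15/2
iteration 3: select FW,HU (d=91/4, Q=-183/4); attach at lengths (59/8, 123/8); label the merged cluster FHUW
  updated: d(FHUW,N)=1/8
iteration 4: select FHUW,N (d=1/8); attach at lengths (1/16, 1/16); label the merged cluster FHNUW
final tree: (((F:179/8,W:-27/8):59/8,(H:4/3,U:14/3):123/8):1/16,N:1/16)
total length: 383/8

H,U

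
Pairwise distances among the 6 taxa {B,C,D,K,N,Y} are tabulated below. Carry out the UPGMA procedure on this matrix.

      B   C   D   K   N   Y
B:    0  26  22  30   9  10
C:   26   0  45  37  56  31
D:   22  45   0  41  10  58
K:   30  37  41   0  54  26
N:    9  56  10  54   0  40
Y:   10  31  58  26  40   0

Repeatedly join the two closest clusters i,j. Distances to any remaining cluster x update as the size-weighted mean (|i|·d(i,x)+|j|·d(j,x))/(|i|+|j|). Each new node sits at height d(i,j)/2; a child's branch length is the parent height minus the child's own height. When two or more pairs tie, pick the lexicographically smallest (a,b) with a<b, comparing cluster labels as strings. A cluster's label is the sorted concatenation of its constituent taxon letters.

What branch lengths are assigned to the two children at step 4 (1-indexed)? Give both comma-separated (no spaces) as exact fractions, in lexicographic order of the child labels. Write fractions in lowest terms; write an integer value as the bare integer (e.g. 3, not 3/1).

step 1: merge (B,N) at d=9; branch lengths B→9/2, N→9/2; new cluster BN
  updated: d(BN,C)=41, d(BN,D)=16, d(BN,K)=42, d(BN,Y)=25
step 2: merge (BN,D) at d=16; branch lengths BN→7/2, D→8; new cluster BDN
  updated: d(BDN,C)=127/3, d(BDN,K)=125/3, d(BDN,Y)=36
step 3: merge (K,Y) at d=26; branch lengths K→13, Y→13; new cluster KY
  updated: d(BDN,KY)=233/6, d(C,KY)=34
step 4: merge (C,KY) at d=34; branch lengths C→17, KY→4; new cluster CKY
  updated: d(BDN,CKY)=40
step 5: merge (BDN,CKY) at d=40; branch lengths BDN→12, CKY→3; new cluster BCDKNY
final tree: (((B:9/2,N:9/2):7/2,D:8):12,(C:17,(K:13,Y:13):4):3)
total length: 165/2

17,4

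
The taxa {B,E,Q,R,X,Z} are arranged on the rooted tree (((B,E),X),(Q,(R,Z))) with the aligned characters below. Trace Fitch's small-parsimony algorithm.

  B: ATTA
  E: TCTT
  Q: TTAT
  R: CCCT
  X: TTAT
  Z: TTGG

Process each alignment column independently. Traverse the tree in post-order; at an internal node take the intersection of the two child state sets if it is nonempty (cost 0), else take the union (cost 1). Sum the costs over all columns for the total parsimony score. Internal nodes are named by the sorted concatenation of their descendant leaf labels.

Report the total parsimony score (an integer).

BE@0: {A} ∪ {T} = {A,T} (union, +1)
BEX@0: {A,T} ∩ {T} = {T} (intersection, +0)
RZ@0: {C} ∪ {T} = {C,T} (union, +1)
QRZ@0: {T} ∩ {C,T} = {T} (intersection, +0)
BEQRXZ@0: {T} ∩ {T} = {T} (intersection, +0)
BE@1: {T} ∪ {C} = {C,T} (union, +1)
BEX@1: {C,T} ∩ {T} = {T} (intersection, +0)
RZ@1: {C} ∪ {T} = {C,T} (union, +1)
QRZ@1: {T} ∩ {C,T} = {T} (intersection, +0)
BEQRXZ@1: {T} ∩ {T} = {T} (intersection, +0)
BE@2: {T} ∩ {T} = {T} (intersection, +0)
BEX@2: {T} ∪ {A} = {A,T} (union, +1)
RZ@2: {C} ∪ {G} = {C,G} (union, +1)
QRZ@2: {A} ∪ {C,G} = {A,C,G} (union, +1)
BEQRXZ@2: {A,T} ∩ {A,C,G} = {A} (intersection, +0)
BE@3: {A} ∪ {T} = {A,T} (union, +1)
BEX@3: {A,T} ∩ {T} = {T} (intersection, +0)
RZ@3: {T} ∪ {G} = {G,T} (union, +1)
QRZ@3: {T} ∩ {G,T} = {T} (intersection, +0)
BEQRXZ@3: {T} ∩ {T} = {T} (intersection, +0)
per-site changes: [2, 2, 3, 2]; total = 9

9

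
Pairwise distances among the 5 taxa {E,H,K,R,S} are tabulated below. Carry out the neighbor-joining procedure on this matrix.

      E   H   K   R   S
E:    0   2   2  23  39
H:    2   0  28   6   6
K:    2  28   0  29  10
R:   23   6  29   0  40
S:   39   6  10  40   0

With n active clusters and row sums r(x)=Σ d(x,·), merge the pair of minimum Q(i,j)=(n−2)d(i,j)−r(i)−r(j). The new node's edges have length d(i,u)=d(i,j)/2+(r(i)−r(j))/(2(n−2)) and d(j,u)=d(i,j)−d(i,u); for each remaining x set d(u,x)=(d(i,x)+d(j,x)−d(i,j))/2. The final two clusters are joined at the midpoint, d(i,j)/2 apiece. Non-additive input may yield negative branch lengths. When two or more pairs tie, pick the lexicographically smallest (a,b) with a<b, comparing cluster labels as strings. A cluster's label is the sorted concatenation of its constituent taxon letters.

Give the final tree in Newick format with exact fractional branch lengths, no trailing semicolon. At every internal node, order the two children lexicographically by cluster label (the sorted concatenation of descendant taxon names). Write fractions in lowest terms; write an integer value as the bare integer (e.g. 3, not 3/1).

(((E:29/8,(K:2/3,S:28/3):95/8):47/8,H:-53/8):101/16,R:101/16)

iteration 1: select K,S (d=10, Q=-134); attach at lengths (2/3, 28/3); label the merged cluster KS
  updated: d(E,KS)=31/2, d(H,KS)=12, d(KS,R)=59/2
iteration 2: select E,KS (d=31/2, Q=-133/2); attach at lengths (29/8, 95/8); label the merged cluster EKS
  updated: d(EKS,H)=-3/4, d(EKS,R)=37/2
iteration 3: select EKS,H (d=-3/4, Q=-95/4); attach at lengths (47/8, -53/8); label the merged cluster EHKS
  updated: d(EHKS,R)=101/8
iteration 4: select EHKS,R (d=101/8); attach at lengths (101/16, 101/16); label the merged cluster EHKRS
final tree: (((E:29/8,(K:2/3,S:28/3):95/8):47/8,H:-53/8):101/16,R:101/16)
total length: 299/8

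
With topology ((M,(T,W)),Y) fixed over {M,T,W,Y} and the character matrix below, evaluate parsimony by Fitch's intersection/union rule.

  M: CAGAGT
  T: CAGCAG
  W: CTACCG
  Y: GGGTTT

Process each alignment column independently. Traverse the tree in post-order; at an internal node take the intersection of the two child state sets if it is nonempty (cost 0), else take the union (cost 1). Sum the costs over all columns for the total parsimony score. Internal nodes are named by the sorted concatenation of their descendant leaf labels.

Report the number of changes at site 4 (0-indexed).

3

[col 0] TW: children T:{C}, W:{C} ∩→ {C}; cost 0
[col 0] MTW: children M:{C}, TW:{C} ∩→ {C}; cost 0
[col 0] MTWY: children MTW:{C}, Y:{G} ∪→ {C,G}; cost 1
[col 1] TW: children T:{A}, W:{T} ∪→ {A,T}; cost 1
[col 1] MTW: children M:{A}, TW:{A,T} ∩→ {A}; cost 0
[col 1] MTWY: children MTW:{A}, Y:{G} ∪→ {A,G}; cost 1
[col 2] TW: children T:{G}, W:{A} ∪→ {A,G}; cost 1
[col 2] MTW: children M:{G}, TW:{A,G} ∩→ {G}; cost 0
[col 2] MTWY: children MTW:{G}, Y:{G} ∩→ {G}; cost 0
[col 3] TW: children T:{C}, W:{C} ∩→ {C}; cost 0
[col 3] MTW: children M:{A}, TW:{C} ∪→ {A,C}; cost 1
[col 3] MTWY: children MTW:{A,C}, Y:{T} ∪→ {A,C,T}; cost 1
[col 4] TW: children T:{A}, W:{C} ∪→ {A,C}; cost 1
[col 4] MTW: children M:{G}, TW:{A,C} ∪→ {A,C,G}; cost 1
[col 4] MTWY: children MTW:{A,C,G}, Y:{T} ∪→ {A,C,G,T}; cost 1
[col 5] TW: children T:{G}, W:{G} ∩→ {G}; cost 0
[col 5] MTW: children M:{T}, TW:{G} ∪→ {G,T}; cost 1
[col 5] MTWY: children MTW:{G,T}, Y:{T} ∩→ {T}; cost 0
per-site changes: [1, 2, 1, 2, 3, 1]; total = 10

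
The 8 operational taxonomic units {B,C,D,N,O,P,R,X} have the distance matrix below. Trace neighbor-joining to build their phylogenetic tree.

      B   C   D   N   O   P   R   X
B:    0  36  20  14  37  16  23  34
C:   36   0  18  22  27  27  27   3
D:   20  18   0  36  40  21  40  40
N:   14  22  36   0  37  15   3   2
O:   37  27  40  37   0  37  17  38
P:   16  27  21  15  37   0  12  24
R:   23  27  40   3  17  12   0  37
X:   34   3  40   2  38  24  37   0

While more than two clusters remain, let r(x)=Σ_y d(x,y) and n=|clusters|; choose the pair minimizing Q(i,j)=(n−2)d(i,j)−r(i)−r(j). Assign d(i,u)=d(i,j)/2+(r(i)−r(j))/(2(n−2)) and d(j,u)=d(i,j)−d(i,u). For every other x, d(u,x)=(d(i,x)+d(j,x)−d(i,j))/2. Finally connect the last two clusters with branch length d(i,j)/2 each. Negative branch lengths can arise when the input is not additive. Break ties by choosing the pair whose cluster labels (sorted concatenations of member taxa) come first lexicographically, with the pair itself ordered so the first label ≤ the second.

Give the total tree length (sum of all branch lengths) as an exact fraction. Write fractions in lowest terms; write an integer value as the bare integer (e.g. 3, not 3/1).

iteration 1: select C,X (d=3, Q=-320); attach at lengths (0, 3); label the merged cluster CX
  updated: d(B,CX)=67/2, d(CX,D)=55/2, d(CX,N)=21/2, d(CX,O)=31, d(CX,P)=24, d(CX,R)=61/2
iteration 2: select O,R (d=17, Q=-479/2); attach at lengths (317/20, 23/20); label the merged cluster OR
  updated: d(B,OR)=43/2, d(CX,OR)=89/4, d(D,OR)=63/2, d(N,OR)=23/2, d(OR,P)=16
iteration 3: select CX,N (d=21/2, Q=-651/4); attach at lengths (291/32, 45/32); label the merged cluster CNX
  updated: d(B,CNX)=37/2, d(CNX,D)=53/2, d(CNX,OR)=93/8, d(CNX,P)=57/4
iteration 4: select CNX,OR (d=93/8, Q=-933/8); attach at lengths (67/16, 119/16); label the merged cluster CNORX
  updated: d(B,CNORX)=227/16, d(CNORX,D)=371/16, d(CNORX,P)=149/16
iteration 5: select B,D (d=20, Q=-595/8); attach at lengths (13/2, 27/2); label the merged cluster BD
  updated: d(BD,CNORX)=139/16, d(BD,P)=17/2
iteration 6: select BD,CNORX (d=139/16, Q=-53/2); attach at lengths (63/16, 19/4); label the merged cluster BCDNORX
  updated: d(BCDNORX,P)=73/16
iteration 7: select BCDNORX,P (d=73/16); attach at lengths (73/32, 73/32); label the merged cluster BCDNOPRX
final tree: (((B:13/2,D:27/2):63/16,(((C:0,X:3):291/32,N:45/32):67/16,(O:317/20,R:23/20):119/16):19/4):73/32,P:73/32)
total length: 603/8

603/8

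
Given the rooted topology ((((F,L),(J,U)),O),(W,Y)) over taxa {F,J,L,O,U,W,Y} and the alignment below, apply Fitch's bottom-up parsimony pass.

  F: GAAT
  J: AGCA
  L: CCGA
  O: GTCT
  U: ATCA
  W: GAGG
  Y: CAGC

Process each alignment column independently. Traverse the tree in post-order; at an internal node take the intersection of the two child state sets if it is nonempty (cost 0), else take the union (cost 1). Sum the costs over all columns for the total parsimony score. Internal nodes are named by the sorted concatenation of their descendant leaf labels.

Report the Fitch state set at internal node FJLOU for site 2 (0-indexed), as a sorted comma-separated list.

[col 0] FL: children F:{G}, L:{C} ∪→ {C,G}; cost 1
[col 0] JU: children J:{A}, U:{A} ∩→ {A}; cost 0
[col 0] FJLU: children FL:{C,G}, JU:{A} ∪→ {A,C,G}; cost 1
[col 0] FJLOU: children FJLU:{A,C,G}, O:{G} ∩→ {G}; cost 0
[col 0] WY: children W:{G}, Y:{C} ∪→ {C,G}; cost 1
[col 0] FJLOUWY: children FJLOU:{G}, WY:{C,G} ∩→ {G}; cost 0
[col 1] FL: children F:{A}, L:{C} ∪→ {A,C}; cost 1
[col 1] JU: children J:{G}, U:{T} ∪→ {G,T}; cost 1
[col 1] FJLU: children FL:{A,C}, JU:{G,T} ∪→ {A,C,G,T}; cost 1
[col 1] FJLOU: children FJLU:{A,C,G,T}, O:{T} ∩→ {T}; cost 0
[col 1] WY: children W:{A}, Y:{A} ∩→ {A}; cost 0
[col 1] FJLOUWY: children FJLOU:{T}, WY:{A} ∪→ {A,T}; cost 1
[col 2] FL: children F:{A}, L:{G} ∪→ {A,G}; cost 1
[col 2] JU: children J:{C}, U:{C} ∩→ {C}; cost 0
[col 2] FJLU: children FL:{A,G}, JU:{C} ∪→ {A,C,G}; cost 1
[col 2] FJLOU: children FJLU:{A,C,G}, O:{C} ∩→ {C}; cost 0
[col 2] WY: children W:{G}, Y:{G} ∩→ {G}; cost 0
[col 2] FJLOUWY: children FJLOU:{C}, WY:{G} ∪→ {C,G}; cost 1
[col 3] FL: children F:{T}, L:{A} ∪→ {A,T}; cost 1
[col 3] JU: children J:{A}, U:{A} ∩→ {A}; cost 0
[col 3] FJLU: children FL:{A,T}, JU:{A} ∩→ {A}; cost 0
[col 3] FJLOU: children FJLU:{A}, O:{T} ∪→ {A,T}; cost 1
[col 3] WY: children W:{G}, Y:{C} ∪→ {C,G}; cost 1
[col 3] FJLOUWY: children FJLOU:{A,T}, WY:{C,G} ∪→ {A,C,G,T}; cost 1
per-site changes: [3, 4, 3, 4]; total = 14

C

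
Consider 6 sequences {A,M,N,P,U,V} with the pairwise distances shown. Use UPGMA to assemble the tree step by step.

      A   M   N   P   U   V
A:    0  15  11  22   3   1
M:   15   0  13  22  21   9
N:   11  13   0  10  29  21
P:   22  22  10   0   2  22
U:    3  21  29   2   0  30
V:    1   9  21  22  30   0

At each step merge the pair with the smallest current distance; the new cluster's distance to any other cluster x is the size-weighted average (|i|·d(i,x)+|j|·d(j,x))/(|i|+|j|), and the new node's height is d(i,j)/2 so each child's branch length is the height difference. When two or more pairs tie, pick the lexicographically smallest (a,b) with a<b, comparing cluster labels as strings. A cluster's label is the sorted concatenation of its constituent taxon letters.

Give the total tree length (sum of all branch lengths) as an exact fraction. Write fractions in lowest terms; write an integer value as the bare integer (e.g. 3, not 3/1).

279/8

step 1: merge (A,V) at d=1; branch lengths A→1/2, V→1/2; new cluster AV
  updated: d(AV,M)=12, d(AV,N)=16, d(AV,P)=22, d(AV,U)=33/2
step 2: merge (P,U) at d=2; branch lengths P→1, U→1; new cluster PU
  updated: d(AV,PU)=77/4, d(M,PU)=43/2, d(N,PU)=39/2
step 3: merge (AV,M) at d=12; branch lengths AV→11/2, M→6; new cluster AMV
  updated: d(AMV,N)=15, d(AMV,PU)=20
step 4: merge (AMV,N) at d=15; branch lengths AMV→3/2, N→15/2; new cluster AMNV
  updated: d(AMNV,PU)=159/8
step 5: merge (AMNV,PU) at d=159/8; branch lengths AMNV→39/16, PU→143/16; new cluster AMNPUV
final tree: ((((A:1/2,V:1/2):11/2,M:6):3/2,N:15/2):39/16,(P:1,U:1):143/16)
total length: 279/8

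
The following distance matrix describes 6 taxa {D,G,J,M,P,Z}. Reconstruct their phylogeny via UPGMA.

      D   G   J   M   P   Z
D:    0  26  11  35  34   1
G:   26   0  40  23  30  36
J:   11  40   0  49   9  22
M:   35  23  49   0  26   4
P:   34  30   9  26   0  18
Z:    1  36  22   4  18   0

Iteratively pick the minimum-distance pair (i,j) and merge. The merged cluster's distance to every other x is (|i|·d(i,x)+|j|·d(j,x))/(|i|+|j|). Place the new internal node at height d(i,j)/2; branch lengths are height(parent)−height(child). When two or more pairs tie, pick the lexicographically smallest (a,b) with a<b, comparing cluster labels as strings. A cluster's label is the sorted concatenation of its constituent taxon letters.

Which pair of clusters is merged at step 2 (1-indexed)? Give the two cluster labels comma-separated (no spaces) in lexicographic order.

step 1: merge (D,Z) at d=1; branch lengths D→1/2, Z→1/2; new cluster DZ
  updated: d(DZ,G)=31, d(DZ,J)=33/2, d(DZ,M)=39/2, d(DZ,P)=26
step 2: merge (J,P) at d=9; branch lengths J→9/2, P→9/2; new cluster JP
  updated: d(DZ,JP)=85/4, d(G,JP)=35, d(JP,M)=75/2
step 3: merge (DZ,M) at d=39/2; branch lengths DZ→37/4, M→39/4; new cluster DMZ
  updated: d(DMZ,G)=85/3, d(DMZ,JP)=80/3
step 4: merge (DMZ,JP) at d=80/3; branch lengths DMZ→43/12, JP→53/6; new cluster DJMPZ
  updated: d(DJMPZ,G)=31
step 5: merge (DJMPZ,G) at d=31; branch lengths DJMPZ→13/6, G→31/2; new cluster DGJMPZ
final tree: ((((D:1/2,Z:1/2):37/4,M:39/4):43/12,(J:9/2,P:9/2):53/6):13/6,G:31/2)
total length: 709/12

J,P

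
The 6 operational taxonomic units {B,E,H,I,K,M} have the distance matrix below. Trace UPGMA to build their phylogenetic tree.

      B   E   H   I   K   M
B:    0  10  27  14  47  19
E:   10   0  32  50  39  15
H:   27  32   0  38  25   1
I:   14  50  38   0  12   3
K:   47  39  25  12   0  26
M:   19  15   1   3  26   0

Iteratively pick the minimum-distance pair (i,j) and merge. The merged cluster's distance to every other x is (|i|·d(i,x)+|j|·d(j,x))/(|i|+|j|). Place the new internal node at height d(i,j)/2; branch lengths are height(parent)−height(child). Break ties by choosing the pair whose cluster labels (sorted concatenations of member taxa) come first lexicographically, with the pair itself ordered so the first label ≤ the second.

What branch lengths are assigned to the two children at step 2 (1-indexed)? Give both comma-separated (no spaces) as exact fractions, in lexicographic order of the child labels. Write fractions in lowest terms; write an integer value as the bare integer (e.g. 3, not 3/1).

5,5

iteration 1: select H,M (d=1); attach at lengths (1/2, 1/2); label the merged cluster HM
  updated: d(B,HM)=23, d(E,HM)=47/2, d(HM,I)=41/2, d(HM,K)=51/2
iteration 2: select B,E (d=10); attach at lengths (5, 5); label the merged cluster BE
  updated: d(BE,HM)=93/4, d(BE,I)=32, d(BE,K)=43
iteration 3: select I,K (d=12); attach at lengths (6, 6); label the merged cluster IK
  updated: d(BE,IK)=75/2, d(HM,IK)=23
iteration 4: select HM,IK (d=23); attach at lengths (11, 11/2); label the merged cluster HIKM
  updated: d(BE,HIKM)=243/8
iteration 5: select BE,HIKM (d=243/8); attach at lengths (163/16, 59/16); label the merged cluster BEHIKM
final tree: ((B:5,E:5):163/16,((H:1/2,M:1/2):11,(I:6,K:6):11/2):59/16)
total length: 427/8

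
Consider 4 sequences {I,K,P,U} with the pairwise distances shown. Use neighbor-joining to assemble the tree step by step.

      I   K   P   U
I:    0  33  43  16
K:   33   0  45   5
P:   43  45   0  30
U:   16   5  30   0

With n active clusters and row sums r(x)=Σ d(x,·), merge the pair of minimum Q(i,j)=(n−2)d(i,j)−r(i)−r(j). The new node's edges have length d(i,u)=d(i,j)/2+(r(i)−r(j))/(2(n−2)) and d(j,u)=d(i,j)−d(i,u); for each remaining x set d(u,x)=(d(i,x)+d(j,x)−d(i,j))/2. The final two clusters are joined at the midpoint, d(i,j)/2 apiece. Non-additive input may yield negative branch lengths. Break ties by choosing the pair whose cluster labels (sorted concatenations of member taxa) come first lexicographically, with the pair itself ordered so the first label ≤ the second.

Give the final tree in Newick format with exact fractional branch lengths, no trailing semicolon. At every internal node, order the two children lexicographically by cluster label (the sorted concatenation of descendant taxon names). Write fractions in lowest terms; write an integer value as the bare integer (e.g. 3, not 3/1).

step 1: merge (I,P) at d=43, Q=-124; branch lengths I→15, P→28; new cluster IP
  updated: d(IP,K)=35/2, d(IP,U)=3/2
step 2: merge (IP,K) at d=35/2, Q=-24; branch lengths IP→7, K→21/2; new cluster IKP
  updated: d(IKP,U)=-11/2
step 3: merge (IKP,U) at d=-11/2; branch lengths IKP→-11/4, U→-11/4; new cluster IKPU
final tree: (((I:15,P:28):7,K:21/2):-11/4,U:-11/4)
total length: 55

(((I:15,P:28):7,K:21/2):-11/4,U:-11/4)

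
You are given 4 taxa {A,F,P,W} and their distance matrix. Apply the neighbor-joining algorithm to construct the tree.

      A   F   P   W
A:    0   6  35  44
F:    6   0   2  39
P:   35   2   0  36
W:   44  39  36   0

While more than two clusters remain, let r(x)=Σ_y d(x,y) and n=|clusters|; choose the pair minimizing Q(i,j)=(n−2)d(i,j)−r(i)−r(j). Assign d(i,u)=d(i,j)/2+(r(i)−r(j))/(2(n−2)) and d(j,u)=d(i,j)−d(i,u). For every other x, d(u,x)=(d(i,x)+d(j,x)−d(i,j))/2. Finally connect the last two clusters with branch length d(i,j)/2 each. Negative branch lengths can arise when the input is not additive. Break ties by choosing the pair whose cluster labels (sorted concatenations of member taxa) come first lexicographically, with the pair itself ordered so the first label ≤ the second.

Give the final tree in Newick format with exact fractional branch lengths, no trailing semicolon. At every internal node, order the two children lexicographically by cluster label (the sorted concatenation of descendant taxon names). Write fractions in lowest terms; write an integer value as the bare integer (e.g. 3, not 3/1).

iteration 1: select A,F (d=6, Q=-120); attach at lengths (25/2, -13/2); label the merged cluster AF
  updated: d(AF,P)=31/2, d(AF,W)=77/2
iteration 2: select AF,P (d=31/2, Q=-90); attach at lengths (9, 13/2); label the merged cluster AFP
  updated: d(AFP,W)=59/2
iteration 3: select AFP,W (d=59/2); attach at lengths (59/4, 59/4); label the merged cluster AFPW
final tree: (((A:25/2,F:-13/2):9,P:13/2):59/4,W:59/4)
total length: 51

(((A:25/2,F:-13/2):9,P:13/2):59/4,W:59/4)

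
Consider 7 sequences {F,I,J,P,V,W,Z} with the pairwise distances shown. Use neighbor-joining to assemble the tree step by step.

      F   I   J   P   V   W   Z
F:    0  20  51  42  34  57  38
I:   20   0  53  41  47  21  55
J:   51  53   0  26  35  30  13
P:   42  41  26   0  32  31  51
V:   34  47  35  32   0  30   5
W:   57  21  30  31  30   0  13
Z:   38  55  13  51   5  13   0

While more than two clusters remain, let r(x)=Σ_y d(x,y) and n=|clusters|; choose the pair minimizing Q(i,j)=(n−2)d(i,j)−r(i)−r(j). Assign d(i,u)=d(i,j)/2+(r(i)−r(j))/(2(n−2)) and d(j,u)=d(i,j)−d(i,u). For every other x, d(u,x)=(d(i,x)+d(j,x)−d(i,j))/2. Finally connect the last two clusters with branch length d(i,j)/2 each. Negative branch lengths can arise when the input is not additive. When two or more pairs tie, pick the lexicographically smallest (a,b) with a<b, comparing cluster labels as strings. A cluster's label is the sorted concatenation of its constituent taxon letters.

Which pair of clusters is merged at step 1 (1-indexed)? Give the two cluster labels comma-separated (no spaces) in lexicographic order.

step 1: merge (F,I) at d=20, Q=-379; branch lengths F→21/2, I→19/2; new cluster FI
  updated: d(FI,J)=42, d(FI,P)=63/2, d(FI,V)=61/2, d(FI,W)=29, d(FI,Z)=73/2
step 2: merge (V,Z) at d=5, Q=-231; branch lengths V→17/4, Z→3/4; new cluster VZ
  updated: d(FI,VZ)=31, d(J,VZ)=43/2, d(P,VZ)=39, d(VZ,W)=19
step 3: merge (J,P) at d=26, Q=-169; branch lengths J→35/3, P→43/3; new cluster JP
  updated: d(FI,JP)=95/4, d(JP,VZ)=69/4, d(JP,W)=35/2
step 4: merge (FI,JP) at d=95/4, Q=-379/4; branch lengths FI→291/16, JP→89/16; new cluster FIJP
  updated: d(FIJP,VZ)=49/4, d(FIJP,W)=91/8
step 5: merge (FIJP,VZ) at d=49/4, Q=-341/8; branch lengths FIJP→37/16, VZ→159/16; new cluster FIJPVZ
  updated: d(FIJPVZ,W)=145/16
step 6: merge (FIJPVZ,W) at d=145/16; branch lengths FIJPVZ→145/32, W→145/32; new cluster FIJPVWZ
final tree: ((((F:21/2,I:19/2):291/16,(J:35/3,P:43/3):89/16):37/16,(V:17/4,Z:3/4):159/16):145/32,W:145/32)
total length: 1537/16

F,I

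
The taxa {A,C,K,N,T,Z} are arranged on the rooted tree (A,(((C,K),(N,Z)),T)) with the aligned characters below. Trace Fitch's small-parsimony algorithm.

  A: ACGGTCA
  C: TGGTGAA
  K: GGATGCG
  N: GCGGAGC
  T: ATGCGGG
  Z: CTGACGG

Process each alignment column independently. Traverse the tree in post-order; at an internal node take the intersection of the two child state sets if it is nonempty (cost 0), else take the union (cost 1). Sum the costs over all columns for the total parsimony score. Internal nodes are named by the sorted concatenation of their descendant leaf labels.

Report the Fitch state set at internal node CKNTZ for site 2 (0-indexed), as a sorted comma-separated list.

G

CK@0: {T} ∪ {G} = {G,T} (union, +1)
NZ@0: {G} ∪ {C} = {C,G} (union, +1)
CKNZ@0: {G,T} ∩ {C,G} = {G} (intersection, +0)
CKNTZ@0: {G} ∪ {A} = {A,G} (union, +1)
ACKNTZ@0: {A} ∩ {A,G} = {A} (intersection, +0)
CK@1: {G} ∩ {G} = {G} (intersection, +0)
NZ@1: {C} ∪ {T} = {C,T} (union, +1)
CKNZ@1: {G} ∪ {C,T} = {C,G,T} (union, +1)
CKNTZ@1: {C,G,T} ∩ {T} = {T} (intersection, +0)
ACKNTZ@1: {C} ∪ {T} = {C,T} (union, +1)
CK@2: {G} ∪ {A} = {A,G} (union, +1)
NZ@2: {G} ∩ {G} = {G} (intersection, +0)
CKNZ@2: {A,G} ∩ {G} = {G} (intersection, +0)
CKNTZ@2: {G} ∩ {G} = {G} (intersection, +0)
ACKNTZ@2: {G} ∩ {G} = {G} (intersection, +0)
CK@3: {T} ∩ {T} = {T} (intersection, +0)
NZ@3: {G} ∪ {A} = {A,G} (union, +1)
CKNZ@3: {T} ∪ {A,G} = {A,G,T} (union, +1)
CKNTZ@3: {A,G,T} ∪ {C} = {A,C,G,T} (union, +1)
ACKNTZ@3: {G} ∩ {A,C,G,T} = {G} (intersection, +0)
CK@4: {G} ∩ {G} = {G} (intersection, +0)
NZ@4: {A} ∪ {C} = {A,C} (union, +1)
CKNZ@4: {G} ∪ {A,C} = {A,C,G} (union, +1)
CKNTZ@4: {A,C,G} ∩ {G} = {G} (intersection, +0)
ACKNTZ@4: {T} ∪ {G} = {G,T} (union, +1)
CK@5: {A} ∪ {C} = {A,C} (union, +1)
NZ@5: {G} ∩ {G} = {G} (intersection, +0)
CKNZ@5: {A,C} ∪ {G} = {A,C,G} (union, +1)
CKNTZ@5: {A,C,G} ∩ {G} = {G} (intersection, +0)
ACKNTZ@5: {C} ∪ {G} = {C,G} (union, +1)
CK@6: {A} ∪ {G} = {A,G} (union, +1)
NZ@6: {C} ∪ {G} = {C,G} (union, +1)
CKNZ@6: {A,G} ∩ {C,G} = {G} (intersection, +0)
CKNTZ@6: {G} ∩ {G} = {G} (intersection, +0)
ACKNTZ@6: {A} ∪ {G} = {A,G} (union, +1)
per-site changes: [3, 3, 1, 3, 3, 3, 3]; total = 19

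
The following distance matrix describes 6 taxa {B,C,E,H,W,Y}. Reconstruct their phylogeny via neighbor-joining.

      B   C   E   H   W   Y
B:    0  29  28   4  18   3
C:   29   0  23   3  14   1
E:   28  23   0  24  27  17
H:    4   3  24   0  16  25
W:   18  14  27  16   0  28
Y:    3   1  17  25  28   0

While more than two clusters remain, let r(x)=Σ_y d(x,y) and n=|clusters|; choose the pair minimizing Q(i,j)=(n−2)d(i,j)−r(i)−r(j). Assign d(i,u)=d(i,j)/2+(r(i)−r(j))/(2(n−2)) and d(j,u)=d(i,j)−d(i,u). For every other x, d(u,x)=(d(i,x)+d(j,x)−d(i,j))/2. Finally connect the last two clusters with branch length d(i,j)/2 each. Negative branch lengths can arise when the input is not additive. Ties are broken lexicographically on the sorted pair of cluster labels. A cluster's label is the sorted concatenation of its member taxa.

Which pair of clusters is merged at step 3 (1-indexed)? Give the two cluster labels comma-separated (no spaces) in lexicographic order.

iteration 1: select B,Y (d=3, Q=-144); attach at lengths (5/2, 1/2); label the merged cluster BY
  updated: d(BY,C)=27/2, d(BY,E)=21, d(BY,H)=13, d(BY,W)=43/2
iteration 2: select BY,E (d=21, Q=-101); attach at lengths (37/6, 89/6); label the merged cluster BEY
  updated: d(BEY,C)=31/4, d(BEY,H)=8, d(BEY,W)=55/4
iteration 3: select BEY,W (d=55/4, Q=-183/4); attach at lengths (53/16, 167/16); label the merged cluster BEWY
  updated: d(BEWY,C)=4, d(BEWY,H)=41/8
iteration 4: select BEWY,C (d=4, Q=-97/8); attach at lengths (49/16, 15/16); label the merged cluster BCEWY
  updated: d(BCEWY,H)=33/16
iteration 5: select BCEWY,H (d=33/16); attach at lengths (33/32, 33/32); label the merged cluster BCEHWY
final tree: (((((B:5/2,Y:1/2):37/6,E:89/6):53/16,W:167/16):49/16,C:15/16):33/32,H:33/32)
total length: 701/16

BEY,W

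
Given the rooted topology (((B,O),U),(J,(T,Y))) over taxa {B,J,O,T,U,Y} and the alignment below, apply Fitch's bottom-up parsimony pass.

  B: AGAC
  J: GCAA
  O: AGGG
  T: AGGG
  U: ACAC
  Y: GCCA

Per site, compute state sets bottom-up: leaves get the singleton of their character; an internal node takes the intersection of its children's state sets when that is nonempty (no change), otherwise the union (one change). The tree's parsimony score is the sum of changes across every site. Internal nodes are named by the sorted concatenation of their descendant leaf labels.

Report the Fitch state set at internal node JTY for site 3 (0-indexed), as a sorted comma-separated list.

A

site 0, node BO: B={A} ∩ O={A} → {A} (+0)
site 0, node BOU: BO={A} ∩ U={A} → {A} (+0)
site 0, node TY: T={A} ∪ Y={G} → {A,G} (+1)
site 0, node JTY: J={G} ∩ TY={A,G} → {G} (+0)
site 0, node BJOTUY: BOU={A} ∪ JTY={G} → {A,G} (+1)
site 1, node BO: B={G} ∩ O={G} → {G} (+0)
site 1, node BOU: BO={G} ∪ U={C} → {C,G} (+1)
site 1, node TY: T={G} ∪ Y={C} → {C,G} (+1)
site 1, node JTY: J={C} ∩ TY={C,G} → {C} (+0)
site 1, node BJOTUY: BOU={C,G} ∩ JTY={C} → {C} (+0)
site 2, node BO: B={A} ∪ O={G} → {A,G} (+1)
site 2, node BOU: BO={A,G} ∩ U={A} → {A} (+0)
site 2, node TY: T={G} ∪ Y={C} → {C,G} (+1)
site 2, node JTY: J={A} ∪ TY={C,G} → {A,C,G} (+1)
site 2, node BJOTUY: BOU={A} ∩ JTY={A,C,G} → {A} (+0)
site 3, node BO: B={C} ∪ O={G} → {C,G} (+1)
site 3, node BOU: BO={C,G} ∩ U={C} → {C} (+0)
site 3, node TY: T={G} ∪ Y={A} → {A,G} (+1)
site 3, node JTY: J={A} ∩ TY={A,G} → {A} (+0)
site 3, node BJOTUY: BOU={C} ∪ JTY={A} → {A,C} (+1)
per-site changes: [2, 2, 3, 3]; total = 10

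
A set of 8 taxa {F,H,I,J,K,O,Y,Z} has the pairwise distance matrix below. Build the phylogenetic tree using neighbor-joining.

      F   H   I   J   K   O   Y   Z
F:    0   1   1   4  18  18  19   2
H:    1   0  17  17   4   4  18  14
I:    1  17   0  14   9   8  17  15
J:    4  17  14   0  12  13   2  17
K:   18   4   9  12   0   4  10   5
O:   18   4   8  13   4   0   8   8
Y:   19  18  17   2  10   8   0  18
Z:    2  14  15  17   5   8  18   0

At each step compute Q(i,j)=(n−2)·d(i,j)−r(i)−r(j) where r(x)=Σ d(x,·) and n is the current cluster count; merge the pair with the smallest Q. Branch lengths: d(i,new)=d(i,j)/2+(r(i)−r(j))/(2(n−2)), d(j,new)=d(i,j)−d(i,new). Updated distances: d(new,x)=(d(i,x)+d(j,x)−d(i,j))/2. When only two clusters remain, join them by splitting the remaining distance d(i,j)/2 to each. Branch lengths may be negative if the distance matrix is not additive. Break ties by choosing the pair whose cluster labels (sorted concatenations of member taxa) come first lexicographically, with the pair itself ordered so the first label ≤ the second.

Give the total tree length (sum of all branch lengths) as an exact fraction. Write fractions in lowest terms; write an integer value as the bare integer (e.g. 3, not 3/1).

step 1: merge (J,Y) at d=2, Q=-159; branch lengths J→-1/12, Y→25/12; new cluster JY
  updated: d(F,JY)=21/2, d(H,JY)=33/2, d(I,JY)=29/2, d(JY,K)=10, d(JY,O)=19/2, d(JY,Z)=33/2
step 2: merge (F,I) at d=1, Q=-110; branch lengths F→-9/10, I→19/10; new cluster FI
  updated: d(FI,H)=17/2, d(FI,JY)=12, d(FI,K)=13, d(FI,O)=25/2, d(FI,Z)=8
step 3: merge (FI,Z) at d=8, Q=-147/2; branch lengths FI→69/16, Z→59/16; new cluster FIZ
  updated: d(FIZ,H)=29/4, d(FIZ,JY)=41/4, d(FIZ,K)=5, d(FIZ,O)=25/4
step 4: merge (FIZ,JY) at d=41/4, Q=-177/4; branch lengths FIZ→53/24, JY→193/24; new cluster FIJYZ
  updated: d(FIJYZ,H)=27/4, d(FIJYZ,K)=19/8, d(FIJYZ,O)=11/4
step 5: merge (FIJYZ,K) at d=19/8, Q=-35/2; branch lengths FIJYZ→25/16, K→13/16; new cluster FIJKYZ
  updated: d(FIJKYZ,H)=67/16, d(FIJKYZ,O)=35/16
step 6: merge (FIJKYZ,H) at d=67/16, Q=-83/8; branch lengths FIJKYZ→19/16, H→3; new cluster FHIJKYZ
  updated: d(FHIJKYZ,O)=1
step 7: merge (FHIJKYZ,O) at d=1; branch lengths FHIJKYZ→1/2, O→1/2; new cluster FHIJKOYZ
final tree: ((((((F:-9/10,I:19/10):69/16,Z:59/16):53/24,(J:-1/12,Y:25/12):193/24):25/16,K:13/16):19/16,H:3):1/2,O:1/2)
total length: 461/16

461/16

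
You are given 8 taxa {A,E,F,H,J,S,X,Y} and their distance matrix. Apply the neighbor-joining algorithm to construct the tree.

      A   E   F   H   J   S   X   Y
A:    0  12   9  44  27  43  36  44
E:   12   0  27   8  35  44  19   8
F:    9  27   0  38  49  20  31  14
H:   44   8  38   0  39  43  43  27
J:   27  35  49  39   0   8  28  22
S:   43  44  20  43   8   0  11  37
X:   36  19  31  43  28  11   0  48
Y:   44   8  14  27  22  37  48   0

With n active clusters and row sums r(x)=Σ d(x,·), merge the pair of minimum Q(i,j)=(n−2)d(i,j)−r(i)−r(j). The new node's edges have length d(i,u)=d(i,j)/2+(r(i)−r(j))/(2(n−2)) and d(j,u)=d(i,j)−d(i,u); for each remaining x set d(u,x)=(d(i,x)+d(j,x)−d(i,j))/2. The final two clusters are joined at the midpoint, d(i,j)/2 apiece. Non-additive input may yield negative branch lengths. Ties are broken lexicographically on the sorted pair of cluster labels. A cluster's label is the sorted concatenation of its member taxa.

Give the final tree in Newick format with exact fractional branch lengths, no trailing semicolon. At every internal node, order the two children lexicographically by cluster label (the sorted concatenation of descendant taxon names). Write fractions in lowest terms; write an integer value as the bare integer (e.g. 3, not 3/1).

(((((A:239/32,F:49/32):439/48,((J:25/6,S:23/6):6,X:19/2):515/48):243/32,Y:295/32):137/32,E:-161/32):417/64,H:417/64)

step 1: merge (J,S) at d=8, Q=-366; branch lengths J→25/6, S→23/6; new cluster JS
  updated: d(A,JS)=31, d(E,JS)=71/2, d(F,JS)=61/2, d(H,JS)=37, d(JS,X)=31/2, d(JS,Y)=51/2
step 2: merge (JS,X) at d=31/2, Q=-290; branch lengths JS→6, X→19/2; new cluster JSX
  updated: d(A,JSX)=103/4, d(E,JSX)=39/2, d(F,JSX)=23, d(H,JSX)=129/4, d(JSX,Y)=29
step 3: merge (A,F) at d=9, Q=-839/4; branch lengths A→239/32, F→49/32; new cluster AF
  updated: d(AF,E)=15, d(AF,H)=73/2, d(AF,JSX)=159/8, d(AF,Y)=49/2
step 4: merge (AF,JSX) at d=159/8, Q=-1095/8; branch lengths AF→439/48, JSX→515/48; new cluster AFJSX
  updated: d(AFJSX,E)=117/16, d(AFJSX,H)=391/16, d(AFJSX,Y)=269/16
step 5: merge (AFJSX,Y) at d=269/16, Q=-267/4; branch lengths AFJSX→243/32, Y→295/32; new cluster AFJSXY
  updated: d(AFJSXY,E)=-3/4, d(AFJSXY,H)=277/16
step 6: merge (AFJSXY,E) at d=-3/4, Q=-393/16; branch lengths AFJSXY→137/32, E→-161/32; new cluster AEFJSXY
  updated: d(AEFJSXY,H)=417/32
step 7: merge (AEFJSXY,H) at d=417/32; branch lengths AEFJSXY→417/64, H→417/64; new cluster AEFHJSXY
final tree: (((((A:239/32,F:49/32):439/48,((J:25/6,S:23/6):6,X:19/2):515/48):243/32,Y:295/32):137/32,E:-161/32):417/64,H:417/64)
total length: 2607/32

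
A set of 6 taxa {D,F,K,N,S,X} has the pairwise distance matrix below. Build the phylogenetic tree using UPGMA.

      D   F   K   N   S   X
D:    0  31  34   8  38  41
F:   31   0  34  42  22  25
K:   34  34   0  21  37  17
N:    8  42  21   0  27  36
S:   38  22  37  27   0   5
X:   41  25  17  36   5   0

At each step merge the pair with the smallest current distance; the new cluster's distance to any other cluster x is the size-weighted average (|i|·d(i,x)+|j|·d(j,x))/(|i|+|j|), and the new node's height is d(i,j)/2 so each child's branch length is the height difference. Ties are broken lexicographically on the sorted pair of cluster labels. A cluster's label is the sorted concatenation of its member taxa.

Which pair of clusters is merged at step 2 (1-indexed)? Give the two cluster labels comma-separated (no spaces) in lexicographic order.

1. join S+X (d=5) ⇒ SX; edges |S|=5/2, |X|=5/2
  updated: d(D,SX)=79/2, d(F,SX)=47/2, d(K,SX)=27, d(N,SX)=63/2
2. join D+N (d=8) ⇒ DN; edges |D|=4, |N|=4
  updated: d(DN,F)=73/2, d(DN,K)=55/2, d(DN,SX)=71/2
3. join F+SX (d=47/2) ⇒ FSX; edges |F|=47/4, |SX|=37/4
  updated: d(DN,FSX)=215/6, d(FSX,K)=88/3
4. join DN+K (d=55/2) ⇒ DKN; edges |DN|=39/4, |K|=55/4
  updated: d(DKN,FSX)=101/3
5. join DKN+FSX (d=101/3) ⇒ DFKNSX; edges |DKN|=37/12, |FSX|=61/12
final tree: (((D:4,N:4):39/4,K:55/4):37/12,(F:47/4,(S:5/2,X:5/2):37/4):61/12)
total length: 197/3

D,N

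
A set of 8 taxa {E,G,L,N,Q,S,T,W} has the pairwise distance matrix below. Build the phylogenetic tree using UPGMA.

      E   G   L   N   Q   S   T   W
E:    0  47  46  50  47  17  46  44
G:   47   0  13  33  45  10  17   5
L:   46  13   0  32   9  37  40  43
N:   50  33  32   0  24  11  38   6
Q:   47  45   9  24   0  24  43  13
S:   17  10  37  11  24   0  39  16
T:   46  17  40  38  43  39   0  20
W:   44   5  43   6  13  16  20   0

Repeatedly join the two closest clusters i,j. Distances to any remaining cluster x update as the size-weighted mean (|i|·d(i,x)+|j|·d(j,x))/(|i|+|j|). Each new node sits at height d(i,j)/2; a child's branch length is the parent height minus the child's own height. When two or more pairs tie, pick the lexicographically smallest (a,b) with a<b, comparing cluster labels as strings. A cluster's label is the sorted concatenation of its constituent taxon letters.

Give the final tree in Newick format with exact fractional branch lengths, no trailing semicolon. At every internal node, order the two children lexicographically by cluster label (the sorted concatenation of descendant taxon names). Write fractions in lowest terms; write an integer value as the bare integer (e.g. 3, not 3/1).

(E:297/14,((((G:5/2,W:5/2):45/8,(N:11/2,S:11/2):21/8):49/8,T:57/4):29/20,(L:9/2,Q:9/2):56/5):193/35)

step 1: merge (G,W) at d=5; branch lengths G→5/2, W→5/2; new cluster GW
  updated: d(E,GW)=91/2, d(GW,L)=28, d(GW,N)=39/2, d(GW,Q)=29, d(GW,S)=13, d(GW,T)=37/2
step 2: merge (L,Q) at d=9; branch lengths L→9/2, Q→9/2; new cluster LQ
  updated: d(E,LQ)=93/2, d(GW,LQ)=57/2, d(LQ,N)=28, d(LQ,S)=61/2, d(LQ,T)=83/2
step 3: merge (N,S) at d=11; branch lengths N→11/2, S→11/2; new cluster NS
  updated: d(E,NS)=67/2, d(GW,NS)=65/4, d(LQ,NS)=117/4, d(NS,T)=77/2
step 4: merge (GW,NS) at d=65/4; branch lengths GW→45/8, NS→21/8; new cluster GNSW
  updated: d(E,GNSW)=79/2, d(GNSW,LQ)=231/8, d(GNSW,T)=57/2
step 5: merge (GNSW,T) at d=57/2; branch lengths GNSW→49/8, T→57/4; new cluster GNSTW
  updated: d(E,GNSTW)=204/5, d(GNSTW,LQ)=157/5
step 6: merge (GNSTW,LQ) at d=157/5; branch lengths GNSTW→29/20, LQ→56/5; new cluster GLNQSTW
  updated: d(E,GLNQSTW)=297/7
step 7: merge (E,GLNQSTW) at d=297/7; branch lengths E→297/14, GLNQSTW→193/35; new cluster EGLNQSTW
final tree: (E:297/14,((((G:5/2,W:5/2):45/8,(N:11/2,S:11/2):21/8):49/8,T:57/4):29/20,(L:9/2,Q:9/2):56/5):193/35)
total length: 26041/280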